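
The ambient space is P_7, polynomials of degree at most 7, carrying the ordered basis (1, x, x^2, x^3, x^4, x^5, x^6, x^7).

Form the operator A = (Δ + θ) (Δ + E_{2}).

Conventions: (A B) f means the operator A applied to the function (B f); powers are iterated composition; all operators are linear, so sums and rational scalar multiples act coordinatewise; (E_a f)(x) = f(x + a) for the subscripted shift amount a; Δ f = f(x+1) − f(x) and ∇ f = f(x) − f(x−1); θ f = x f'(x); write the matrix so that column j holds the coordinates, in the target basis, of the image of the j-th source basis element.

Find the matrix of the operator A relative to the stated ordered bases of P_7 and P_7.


image of 1: 0
image of x: x + 1
image of x^2: 2x^2 + 8x + 7
image of x^3: 3x^3 + 21x^2 + 36x + 25
image of x^4: 4x^4 + 40x^3 + 102x^2 + 136x + 79
image of x^5: 5x^5 + 65x^4 + 220x^3 + 430x^2 + 480x + 241
image of x^6: 6x^6 + 96x^5 + 405x^4 + 1040x^3 + 1695x^2 + 1644x + 727
image of x^7: 7x^7 + 133x^6 + 672x^5 + 2135x^4 + 4550x^3 + 6447x^2 + 5544x + 2185
each image's coordinates form column j of the matrix

the matrix is [[0, 1, 7, 25, 79, 241, 727, 2185]; [0, 1, 8, 36, 136, 480, 1644, 5544]; [0, 0, 2, 21, 102, 430, 1695, 6447]; [0, 0, 0, 3, 40, 220, 1040, 4550]; [0, 0, 0, 0, 4, 65, 405, 2135]; [0, 0, 0, 0, 0, 5, 96, 672]; [0, 0, 0, 0, 0, 0, 6, 133]; [0, 0, 0, 0, 0, 0, 0, 7]] (rows listed top to bottom)


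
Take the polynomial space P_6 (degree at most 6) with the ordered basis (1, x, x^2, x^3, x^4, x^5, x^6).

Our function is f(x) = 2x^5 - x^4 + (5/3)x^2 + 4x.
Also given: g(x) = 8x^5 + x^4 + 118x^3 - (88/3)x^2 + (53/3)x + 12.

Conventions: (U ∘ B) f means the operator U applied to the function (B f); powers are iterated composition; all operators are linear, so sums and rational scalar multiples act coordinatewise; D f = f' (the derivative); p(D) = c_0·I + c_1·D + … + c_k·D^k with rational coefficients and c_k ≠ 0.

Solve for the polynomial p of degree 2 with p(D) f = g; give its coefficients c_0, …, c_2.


p(D) = 4·I + (1/2)·D + 3·D^2, i.e. c_0 = 4, c_1 = 1/2, c_2 = 3

D^0 f = 2x^5 - x^4 + (5/3)x^2 + 4x
D^1 f = 10x^4 - 4x^3 + (10/3)x + 4
D^2 f = 40x^3 - 12x^2 + 10/3
matching coefficients of g against c_0 f + c_1 Df + … from the top degree down determines the c_i
solution: c_0 = 4, c_1 = 1/2, c_2 = 3


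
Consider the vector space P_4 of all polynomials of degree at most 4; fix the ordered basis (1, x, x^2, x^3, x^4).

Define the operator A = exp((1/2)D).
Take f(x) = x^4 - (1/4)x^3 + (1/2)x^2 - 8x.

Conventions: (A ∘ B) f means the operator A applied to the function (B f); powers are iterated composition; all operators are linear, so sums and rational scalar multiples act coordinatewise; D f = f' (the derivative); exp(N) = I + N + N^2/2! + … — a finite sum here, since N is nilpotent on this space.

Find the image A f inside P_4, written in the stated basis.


order-1 term: 2x^3 - (3/8)x^2 + (1/2)x - 4
order-2 term: (3/2)x^2 - (3/16)x + 1/8
order-3 term: (1/2)x - 1/32
order-4 term: 1/16
the series for exp((1/2)D) f terminates at order 4
exp((1/2)D) f = x^4 + (7/4)x^3 + (13/8)x^2 - (115/16)x - 123/32

the result is g(x) = x^4 + (7/4)x^3 + (13/8)x^2 - (115/16)x - 123/32


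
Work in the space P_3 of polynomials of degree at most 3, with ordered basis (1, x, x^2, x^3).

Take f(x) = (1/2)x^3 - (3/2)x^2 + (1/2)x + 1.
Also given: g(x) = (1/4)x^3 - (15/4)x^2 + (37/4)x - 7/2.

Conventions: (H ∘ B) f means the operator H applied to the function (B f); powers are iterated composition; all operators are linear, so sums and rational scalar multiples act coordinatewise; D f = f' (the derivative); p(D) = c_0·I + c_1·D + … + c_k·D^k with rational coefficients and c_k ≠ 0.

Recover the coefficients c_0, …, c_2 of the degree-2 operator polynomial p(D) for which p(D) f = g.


D^0 f = (1/2)x^3 - (3/2)x^2 + (1/2)x + 1
D^1 f = (3/2)x^2 - 3x + 1/2
D^2 f = 3x - 3
matching coefficients of g against c_0 f + c_1 Df + … from the top degree down determines the c_i
solution: c_0 = 1/2, c_1 = -2, c_2 = 1

p(D) = (1/2)·I − 2·D + D^2, i.e. c_0 = 1/2, c_1 = -2, c_2 = 1


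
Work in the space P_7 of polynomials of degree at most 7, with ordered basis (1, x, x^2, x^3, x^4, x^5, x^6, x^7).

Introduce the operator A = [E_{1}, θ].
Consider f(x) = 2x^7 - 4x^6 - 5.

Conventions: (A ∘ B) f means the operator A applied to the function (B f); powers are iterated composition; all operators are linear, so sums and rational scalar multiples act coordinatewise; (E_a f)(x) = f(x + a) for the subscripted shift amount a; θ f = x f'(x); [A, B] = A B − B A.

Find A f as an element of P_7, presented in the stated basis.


the result is g(x) = 14x^6 + 60x^5 + 90x^4 + 40x^3 - 30x^2 - 36x - 10

θ f = 14x^7 - 24x^6
E_{1} θ f = 14x^7 + 74x^6 + 150x^5 + 130x^4 + 10x^3 - 66x^2 - 46x - 10
E_{1} f = 2x^7 + 10x^6 + 18x^5 + 10x^4 - 10x^3 - 18x^2 - 10x - 7
θ E_{1} f = 14x^7 + 60x^6 + 90x^5 + 40x^4 - 30x^3 - 36x^2 - 10x
[E_{1}, θ] f = 14x^6 + 60x^5 + 90x^4 + 40x^3 - 30x^2 - 36x - 10


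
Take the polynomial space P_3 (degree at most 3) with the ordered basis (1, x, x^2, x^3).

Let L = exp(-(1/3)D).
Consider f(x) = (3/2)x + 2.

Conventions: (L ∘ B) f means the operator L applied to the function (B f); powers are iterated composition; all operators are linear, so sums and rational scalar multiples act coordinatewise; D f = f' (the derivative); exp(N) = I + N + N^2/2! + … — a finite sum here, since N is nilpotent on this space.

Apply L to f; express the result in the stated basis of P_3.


order-1 term: -1/2
the series for exp(-(1/3)D) f terminates at order 1
exp(-(1/3)D) f = (3/2)x + 3/2

the result is g(x) = (3/2)x + 3/2


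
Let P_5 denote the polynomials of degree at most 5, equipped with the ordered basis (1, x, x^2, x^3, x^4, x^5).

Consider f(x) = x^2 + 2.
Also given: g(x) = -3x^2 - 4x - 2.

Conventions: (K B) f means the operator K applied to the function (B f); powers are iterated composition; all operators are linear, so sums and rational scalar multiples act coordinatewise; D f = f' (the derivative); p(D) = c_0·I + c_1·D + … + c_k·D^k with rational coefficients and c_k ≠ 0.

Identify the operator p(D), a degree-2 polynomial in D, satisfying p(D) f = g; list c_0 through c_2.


D^0 f = x^2 + 2
D^1 f = 2x
D^2 f = 2
matching coefficients of g against c_0 f + c_1 Df + … from the top degree down determines the c_i
solution: c_0 = -3, c_1 = -2, c_2 = 2

c_0 = -3, c_1 = -2, c_2 = 2


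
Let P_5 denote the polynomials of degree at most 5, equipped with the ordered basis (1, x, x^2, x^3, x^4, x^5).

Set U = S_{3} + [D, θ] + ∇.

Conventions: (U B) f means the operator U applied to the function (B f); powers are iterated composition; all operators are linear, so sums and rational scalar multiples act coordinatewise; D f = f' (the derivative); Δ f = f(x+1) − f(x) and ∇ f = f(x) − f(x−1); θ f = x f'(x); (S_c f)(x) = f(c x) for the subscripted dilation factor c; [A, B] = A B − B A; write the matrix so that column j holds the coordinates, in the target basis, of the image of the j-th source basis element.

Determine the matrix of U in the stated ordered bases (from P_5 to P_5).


the matrix is [[1, 2, -1, 1, -1, 1]; [0, 3, 4, -3, 4, -5]; [0, 0, 9, 6, -6, 10]; [0, 0, 0, 27, 8, -10]; [0, 0, 0, 0, 81, 10]; [0, 0, 0, 0, 0, 243]] (rows listed top to bottom)

image of 1: 1
image of x: 3x + 2
image of x^2: 9x^2 + 4x - 1
image of x^3: 27x^3 + 6x^2 - 3x + 1
image of x^4: 81x^4 + 8x^3 - 6x^2 + 4x - 1
image of x^5: 243x^5 + 10x^4 - 10x^3 + 10x^2 - 5x + 1
each image's coordinates form column j of the matrix


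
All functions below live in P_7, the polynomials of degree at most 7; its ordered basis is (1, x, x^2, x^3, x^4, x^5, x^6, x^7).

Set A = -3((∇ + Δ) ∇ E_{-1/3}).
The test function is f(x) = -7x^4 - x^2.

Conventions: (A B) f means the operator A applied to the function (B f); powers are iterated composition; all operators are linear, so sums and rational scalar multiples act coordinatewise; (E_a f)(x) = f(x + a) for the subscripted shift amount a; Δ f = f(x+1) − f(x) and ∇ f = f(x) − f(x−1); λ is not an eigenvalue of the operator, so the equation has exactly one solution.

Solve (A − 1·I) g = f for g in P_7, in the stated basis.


the image equals g(x) = 7x^4 - 503x^2 + 840x + 5476

write g with unknown coordinates in the stated basis and equate coefficients in (A − 1·I) g = f
solving from the highest basis element down gives g = 7x^4 - 503x^2 + 840x + 5476
check: A g = -504x^2 + 840x + 5476
so A g − 1·g = -7x^4 - x^2 = f ✓


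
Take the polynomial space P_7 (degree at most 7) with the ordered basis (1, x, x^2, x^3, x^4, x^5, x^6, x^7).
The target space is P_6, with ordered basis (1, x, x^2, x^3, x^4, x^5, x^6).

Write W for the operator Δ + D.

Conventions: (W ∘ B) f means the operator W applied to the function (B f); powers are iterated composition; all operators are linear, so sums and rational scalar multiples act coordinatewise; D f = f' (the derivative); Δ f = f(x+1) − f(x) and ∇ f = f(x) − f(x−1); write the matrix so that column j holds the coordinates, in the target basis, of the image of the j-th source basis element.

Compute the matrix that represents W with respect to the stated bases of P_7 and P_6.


the matrix is [[0, 2, 1, 1, 1, 1, 1, 1]; [0, 0, 4, 3, 4, 5, 6, 7]; [0, 0, 0, 6, 6, 10, 15, 21]; [0, 0, 0, 0, 8, 10, 20, 35]; [0, 0, 0, 0, 0, 10, 15, 35]; [0, 0, 0, 0, 0, 0, 12, 21]; [0, 0, 0, 0, 0, 0, 0, 14]] (rows listed top to bottom)

image of 1: 0
image of x: 2
image of x^2: 4x + 1
image of x^3: 6x^2 + 3x + 1
image of x^4: 8x^3 + 6x^2 + 4x + 1
image of x^5: 10x^4 + 10x^3 + 10x^2 + 5x + 1
image of x^6: 12x^5 + 15x^4 + 20x^3 + 15x^2 + 6x + 1
image of x^7: 14x^6 + 21x^5 + 35x^4 + 35x^3 + 21x^2 + 7x + 1
each image's coordinates form column j of the matrix


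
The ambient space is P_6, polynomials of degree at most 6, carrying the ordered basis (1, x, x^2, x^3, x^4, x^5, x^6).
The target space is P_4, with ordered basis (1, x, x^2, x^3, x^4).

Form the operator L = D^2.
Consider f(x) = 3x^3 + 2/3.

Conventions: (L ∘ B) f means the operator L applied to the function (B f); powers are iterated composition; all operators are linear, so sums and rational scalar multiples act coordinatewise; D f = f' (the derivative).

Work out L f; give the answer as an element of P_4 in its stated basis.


D f = 9x^2
D D f = 18x

the result is g(x) = 18x


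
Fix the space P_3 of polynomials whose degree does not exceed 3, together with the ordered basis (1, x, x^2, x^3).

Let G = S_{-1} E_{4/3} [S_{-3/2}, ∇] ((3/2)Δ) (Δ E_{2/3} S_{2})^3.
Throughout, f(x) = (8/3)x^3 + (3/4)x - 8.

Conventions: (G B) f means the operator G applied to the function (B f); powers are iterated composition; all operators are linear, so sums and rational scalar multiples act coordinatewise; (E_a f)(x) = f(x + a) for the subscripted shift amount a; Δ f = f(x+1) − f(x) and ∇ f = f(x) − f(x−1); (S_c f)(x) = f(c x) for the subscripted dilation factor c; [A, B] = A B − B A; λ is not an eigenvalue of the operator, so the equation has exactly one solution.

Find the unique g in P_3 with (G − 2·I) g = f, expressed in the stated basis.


g(x) = -(4/3)x^3 - (3/8)x + 4

write g with unknown coordinates in the stated basis and equate coefficients in (G − 2·I) g = f
solving from the highest basis element down gives g = -(4/3)x^3 - (3/8)x + 4
check: G g = 0
so G g − 2·g = (8/3)x^3 + (3/4)x - 8 = f ✓


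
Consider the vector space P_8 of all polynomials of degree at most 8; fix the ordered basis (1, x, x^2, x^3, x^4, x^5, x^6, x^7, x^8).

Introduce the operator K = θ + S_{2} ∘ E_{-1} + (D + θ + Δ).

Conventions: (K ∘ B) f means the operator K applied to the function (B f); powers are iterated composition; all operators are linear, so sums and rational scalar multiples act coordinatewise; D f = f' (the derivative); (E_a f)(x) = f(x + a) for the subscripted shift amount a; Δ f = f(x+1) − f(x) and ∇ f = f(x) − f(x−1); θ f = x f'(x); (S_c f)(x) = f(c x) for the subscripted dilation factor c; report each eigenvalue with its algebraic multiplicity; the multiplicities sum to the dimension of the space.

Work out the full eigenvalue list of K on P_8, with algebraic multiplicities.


λ = 1 (multiplicity 1), λ = 4 (multiplicity 1), λ = 8 (multiplicity 1), λ = 14 (multiplicity 1), λ = 24 (multiplicity 1), λ = 42 (multiplicity 1), λ = 76 (multiplicity 1), λ = 142 (multiplicity 1), λ = 272 (multiplicity 1)

image of 1: 1
image of x: 4x + 1
image of x^2: 8x^2 + 2
image of x^3: 14x^3 - 6x^2 + 9x
image of x^4: 24x^4 - 24x^3 + 30x^2 - 4x + 2
image of x^5: 42x^5 - 70x^4 + 90x^3 - 30x^2 + 15x
image of x^6: 76x^6 - 180x^5 + 255x^4 - 140x^3 + 75x^2 - 6x + 2
image of x^7: 142x^7 - 434x^6 + 693x^5 - 525x^4 + 315x^3 - 63x^2 + 21x
image of x^8: 272x^8 - 1008x^7 + 1820x^6 - 1736x^5 + 1190x^4 - 392x^3 + 140x^2 - 8x + 2
the matrix is upper triangular; its diagonal is (1, 4, 8, 14, 24, 42, 76, 142, 272)
for a triangular matrix the eigenvalues are the diagonal entries, with algebraic multiplicity their repetition count


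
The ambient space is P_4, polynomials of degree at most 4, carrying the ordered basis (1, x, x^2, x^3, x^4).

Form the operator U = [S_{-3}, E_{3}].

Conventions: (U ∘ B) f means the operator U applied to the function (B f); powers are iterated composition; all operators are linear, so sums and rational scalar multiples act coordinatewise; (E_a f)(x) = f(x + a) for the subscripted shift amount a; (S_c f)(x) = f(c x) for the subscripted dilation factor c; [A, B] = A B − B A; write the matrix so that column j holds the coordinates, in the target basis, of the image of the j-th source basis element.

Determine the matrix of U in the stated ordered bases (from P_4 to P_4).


image of 1: 0
image of x: 12
image of x^2: -72x - 72
image of x^3: 324x^2 + 648x + 756
image of x^4: -1296x^3 - 3888x^2 - 9072x - 6480
each image's coordinates form column j of the matrix

the matrix is [[0, 12, -72, 756, -6480]; [0, 0, -72, 648, -9072]; [0, 0, 0, 324, -3888]; [0, 0, 0, 0, -1296]; [0, 0, 0, 0, 0]] (rows listed top to bottom)


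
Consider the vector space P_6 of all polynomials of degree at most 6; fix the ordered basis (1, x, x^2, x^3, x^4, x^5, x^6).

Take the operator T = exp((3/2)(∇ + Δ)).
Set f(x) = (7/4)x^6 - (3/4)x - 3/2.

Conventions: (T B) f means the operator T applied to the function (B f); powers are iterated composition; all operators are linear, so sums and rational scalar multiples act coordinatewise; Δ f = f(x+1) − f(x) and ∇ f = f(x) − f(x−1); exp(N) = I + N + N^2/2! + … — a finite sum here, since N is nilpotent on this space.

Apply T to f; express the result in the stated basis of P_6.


order-1 term: (63/2)x^5 + 105x^3 + (63/2)x - 9/4
order-2 term: (945/4)x^4 + 945x^2 + 252
order-3 term: 945x^3 + 2835x
order-4 term: (8505/4)x^2 + 2835
order-5 term: (5103/2)x
order-6 term: 5103/4
the series for exp((3/2)(∇ + Δ)) f terminates at order 6
exp((3/2)(∇ + Δ)) f = (7/4)x^6 + (63/2)x^5 + (945/4)x^4 + 1050x^3 + (12285/4)x^2 + (21669/4)x + 4359

g(x) = (7/4)x^6 + (63/2)x^5 + (945/4)x^4 + 1050x^3 + (12285/4)x^2 + (21669/4)x + 4359


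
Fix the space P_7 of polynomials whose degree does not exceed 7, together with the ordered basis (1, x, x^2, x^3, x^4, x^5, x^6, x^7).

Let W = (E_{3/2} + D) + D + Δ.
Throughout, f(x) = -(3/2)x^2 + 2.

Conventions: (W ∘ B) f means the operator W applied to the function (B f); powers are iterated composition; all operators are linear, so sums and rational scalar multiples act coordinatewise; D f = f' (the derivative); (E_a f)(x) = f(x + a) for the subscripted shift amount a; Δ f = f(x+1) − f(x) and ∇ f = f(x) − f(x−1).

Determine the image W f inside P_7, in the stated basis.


the result is g(x) = -(3/2)x^2 - (27/2)x - 23/8

E_{3/2} f = -(3/2)x^2 - (9/2)x - 11/8
D f = -3x
(E_{3/2} + D) f = -(3/2)x^2 - (15/2)x - 11/8
D f = -3x
Δ f = -3x - 3/2
((E_{3/2} + D) + D + Δ) f = -(3/2)x^2 - (27/2)x - 23/8


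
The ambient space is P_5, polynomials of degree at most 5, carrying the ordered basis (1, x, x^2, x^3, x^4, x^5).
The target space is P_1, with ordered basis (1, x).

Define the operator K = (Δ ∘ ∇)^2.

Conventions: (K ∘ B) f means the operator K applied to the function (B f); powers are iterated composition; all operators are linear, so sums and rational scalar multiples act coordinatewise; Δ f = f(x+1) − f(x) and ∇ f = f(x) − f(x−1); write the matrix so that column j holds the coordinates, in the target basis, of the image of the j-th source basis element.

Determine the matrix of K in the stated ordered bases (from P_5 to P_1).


image of 1: 0
image of x: 0
image of x^2: 0
image of x^3: 0
image of x^4: 24
image of x^5: 120x
each image's coordinates form column j of the matrix

the matrix is [[0, 0, 0, 0, 24, 0]; [0, 0, 0, 0, 0, 120]] (rows listed top to bottom)


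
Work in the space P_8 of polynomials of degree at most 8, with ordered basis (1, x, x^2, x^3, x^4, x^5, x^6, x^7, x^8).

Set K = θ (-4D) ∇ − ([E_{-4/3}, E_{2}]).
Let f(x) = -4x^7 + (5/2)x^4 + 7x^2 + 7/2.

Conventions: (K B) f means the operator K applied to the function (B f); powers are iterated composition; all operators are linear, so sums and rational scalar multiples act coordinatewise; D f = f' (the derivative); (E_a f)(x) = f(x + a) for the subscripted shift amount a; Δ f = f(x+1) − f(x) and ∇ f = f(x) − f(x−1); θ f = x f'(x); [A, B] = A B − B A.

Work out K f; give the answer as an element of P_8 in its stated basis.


the image equals g(x) = 3360x^5 - 6720x^4 + 6720x^3 - 3600x^2 + 792x

∇ f = -28x^6 + 84x^5 - 140x^4 + 150x^3 - 99x^2 + 52x - 27/2
D ∇ f = -168x^5 + 420x^4 - 560x^3 + 450x^2 - 198x + 52
(-4D) ∇ f = 672x^5 - 1680x^4 + 2240x^3 - 1800x^2 + 792x - 208
θ (-4D) ∇ f = 3360x^5 - 6720x^4 + 6720x^3 - 3600x^2 + 792x
E_{2} f = -4x^7 - 56x^6 - 336x^5 - (2235/2)x^4 - 2220x^3 - 2621x^2 - 1684x - 881/2
E_{-4/3} E_{2} f = -4x^7 - (56/3)x^6 - (112/3)x^5 - (2105/54)x^4 - (1700/81)x^3 + (211/81)x^2 + (7172/729)x + 30053/4374
E_{-4/3} f = -4x^7 + (112/3)x^6 - (448/3)x^5 + (18055/54)x^4 - (36920/81)x^3 + (31399/81)x^2 - (145576/729)x + 235373/4374
E_{2} E_{-4/3} f = -4x^7 - (56/3)x^6 - (112/3)x^5 - (2105/54)x^4 - (1700/81)x^3 + (211/81)x^2 + (7172/729)x + 30053/4374
[E_{-4/3}, E_{2}] f = 0
(-([E_{-4/3}, E_{2}])) f = 0
(θ (-4D) ∇ − ([E_{-4/3}, E_{2}])) f = 3360x^5 - 6720x^4 + 6720x^3 - 3600x^2 + 792x


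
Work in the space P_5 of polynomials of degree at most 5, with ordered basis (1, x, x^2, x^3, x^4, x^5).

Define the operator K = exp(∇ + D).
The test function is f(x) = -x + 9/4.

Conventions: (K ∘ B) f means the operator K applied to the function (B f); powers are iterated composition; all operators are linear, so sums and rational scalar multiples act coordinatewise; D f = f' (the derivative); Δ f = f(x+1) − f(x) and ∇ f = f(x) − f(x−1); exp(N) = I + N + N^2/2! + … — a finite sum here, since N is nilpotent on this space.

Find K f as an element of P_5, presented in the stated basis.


order-1 term: -2
the series for exp(∇ + D) f terminates at order 1
exp(∇ + D) f = -x + 1/4

g(x) = -x + 1/4


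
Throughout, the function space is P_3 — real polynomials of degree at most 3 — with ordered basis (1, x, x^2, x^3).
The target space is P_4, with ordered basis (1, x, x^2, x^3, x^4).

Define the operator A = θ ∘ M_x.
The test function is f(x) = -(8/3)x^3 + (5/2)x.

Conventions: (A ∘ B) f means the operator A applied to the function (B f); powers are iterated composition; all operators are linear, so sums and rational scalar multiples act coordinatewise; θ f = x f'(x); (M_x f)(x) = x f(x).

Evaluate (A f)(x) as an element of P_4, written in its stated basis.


the image equals g(x) = -(32/3)x^4 + 5x^2

M_x f = -(8/3)x^4 + (5/2)x^2
θ M_x f = -(32/3)x^4 + 5x^2


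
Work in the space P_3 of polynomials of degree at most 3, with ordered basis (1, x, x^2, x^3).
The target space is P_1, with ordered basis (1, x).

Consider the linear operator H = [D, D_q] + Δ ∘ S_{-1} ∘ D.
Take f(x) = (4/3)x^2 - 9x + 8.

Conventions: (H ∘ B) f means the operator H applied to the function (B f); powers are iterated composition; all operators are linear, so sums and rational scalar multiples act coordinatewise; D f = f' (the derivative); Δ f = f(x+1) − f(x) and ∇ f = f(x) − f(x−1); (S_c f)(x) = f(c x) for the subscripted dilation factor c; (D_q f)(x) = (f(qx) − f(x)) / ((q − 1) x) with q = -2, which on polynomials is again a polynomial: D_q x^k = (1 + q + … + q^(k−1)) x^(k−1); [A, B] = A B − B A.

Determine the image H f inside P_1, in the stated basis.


D_q f = -(4/3)x - 9
D D_q f = -4/3
D f = (8/3)x - 9
D_q D f = 8/3
[D, D_q] f = -4
D f = (8/3)x - 9
S_{-1} D f = -(8/3)x - 9
Δ S_{-1} D f = -8/3
([D, D_q] + Δ ∘ S_{-1} ∘ D) f = -20/3

the result is g(x) = -20/3


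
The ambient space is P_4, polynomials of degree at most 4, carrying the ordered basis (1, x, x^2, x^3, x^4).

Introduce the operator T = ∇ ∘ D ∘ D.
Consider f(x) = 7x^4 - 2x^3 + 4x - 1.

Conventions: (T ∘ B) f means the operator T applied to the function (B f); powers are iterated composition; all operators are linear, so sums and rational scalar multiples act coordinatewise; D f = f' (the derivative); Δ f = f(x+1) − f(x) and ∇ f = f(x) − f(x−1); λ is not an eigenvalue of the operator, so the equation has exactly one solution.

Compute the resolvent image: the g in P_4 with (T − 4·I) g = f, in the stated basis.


write g with unknown coordinates in the stated basis and equate coefficients in (T − 4·I) g = f
solving from the highest basis element down gives g = -(7/4)x^4 + (1/2)x^3 - (23/2)x + 25/4
check: T g = -42x + 24
so T g − 4·g = 7x^4 - 2x^3 + 4x - 1 = f ✓

the image equals g(x) = -(7/4)x^4 + (1/2)x^3 - (23/2)x + 25/4


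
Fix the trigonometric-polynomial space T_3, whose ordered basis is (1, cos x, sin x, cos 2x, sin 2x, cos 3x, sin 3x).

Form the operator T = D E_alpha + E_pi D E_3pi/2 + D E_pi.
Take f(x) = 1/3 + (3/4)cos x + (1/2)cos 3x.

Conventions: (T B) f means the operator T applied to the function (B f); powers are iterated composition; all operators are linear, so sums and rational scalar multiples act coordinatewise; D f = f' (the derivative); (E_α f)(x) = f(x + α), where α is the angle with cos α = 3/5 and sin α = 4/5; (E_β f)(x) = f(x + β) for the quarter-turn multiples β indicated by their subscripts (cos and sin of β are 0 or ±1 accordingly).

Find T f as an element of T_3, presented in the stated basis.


the image equals g(x) = -(27/20)cos x + (3/10)sin x + (243/250)cos 3x + (363/125)sin 3x

E_alpha f = 1/3 + (9/20)cos x - (3/5)sin x - (117/250)cos 3x - (22/125)sin 3x
D E_alpha f = -(3/5)cos x - (9/20)sin x - (66/125)cos 3x + (351/250)sin 3x
E_3pi/2 f = 1/3 + (3/4)sin x - (1/2)sin 3x
D E_3pi/2 f = (3/4)cos x - (3/2)cos 3x
E_pi (D E_3pi/2) f = -(3/4)cos x + (3/2)cos 3x
E_pi f = 1/3 - (3/4)cos x - (1/2)cos 3x
D E_pi f = (3/4)sin x + (3/2)sin 3x
(D E_alpha + E_pi D E_3pi/2 + D E_pi) f = -(27/20)cos x + (3/10)sin x + (243/250)cos 3x + (363/125)sin 3x


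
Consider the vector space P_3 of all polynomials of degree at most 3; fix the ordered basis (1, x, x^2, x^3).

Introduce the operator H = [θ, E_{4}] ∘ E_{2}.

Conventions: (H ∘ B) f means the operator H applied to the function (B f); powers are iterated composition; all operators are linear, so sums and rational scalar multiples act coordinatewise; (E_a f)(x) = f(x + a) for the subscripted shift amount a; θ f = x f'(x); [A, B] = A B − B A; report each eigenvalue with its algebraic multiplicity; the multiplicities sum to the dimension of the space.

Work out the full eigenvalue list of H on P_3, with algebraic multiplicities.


λ = 0 (multiplicity 4)

image of 1: 0
image of x: -4
image of x^2: -8x - 48
image of x^3: -12x^2 - 144x - 432
the matrix is upper triangular; its diagonal is (0, 0, 0, 0)
for a triangular matrix the eigenvalues are the diagonal entries, with algebraic multiplicity their repetition count


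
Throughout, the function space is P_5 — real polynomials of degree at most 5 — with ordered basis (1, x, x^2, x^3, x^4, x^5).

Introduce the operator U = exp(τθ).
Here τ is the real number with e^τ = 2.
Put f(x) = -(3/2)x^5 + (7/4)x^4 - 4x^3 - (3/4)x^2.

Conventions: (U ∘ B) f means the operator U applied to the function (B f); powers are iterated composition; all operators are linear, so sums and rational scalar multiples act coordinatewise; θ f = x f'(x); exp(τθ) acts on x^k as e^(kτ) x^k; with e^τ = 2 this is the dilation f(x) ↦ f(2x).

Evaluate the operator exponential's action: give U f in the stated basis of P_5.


the result is g(x) = -48x^5 + 28x^4 - 32x^3 - 3x^2

exp(τθ) x^k = e^(kτ) x^k; with e^τ = 2 this sends x^k to 2^k x^k
x^2 ↦ 4 x^2
x^3 ↦ 8 x^3
x^4 ↦ 16 x^4
x^5 ↦ 32 x^5
applying this coordinatewise to f: exp(τθ) f = -48x^5 + 28x^4 - 32x^3 - 3x^2


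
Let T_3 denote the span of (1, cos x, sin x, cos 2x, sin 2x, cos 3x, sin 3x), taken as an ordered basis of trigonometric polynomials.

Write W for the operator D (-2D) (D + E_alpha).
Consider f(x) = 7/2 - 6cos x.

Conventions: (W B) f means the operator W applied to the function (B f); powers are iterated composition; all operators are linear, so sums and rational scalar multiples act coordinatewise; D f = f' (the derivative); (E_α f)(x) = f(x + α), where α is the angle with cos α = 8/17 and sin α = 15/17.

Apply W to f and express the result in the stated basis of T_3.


D f = 6sin x
E_alpha f = 7/2 - (48/17)cos x + (90/17)sin x
(D + E_alpha) f = 7/2 - (48/17)cos x + (192/17)sin x
D (D + E_alpha) f = (192/17)cos x + (48/17)sin x
(-2D) (D + E_alpha) f = -(384/17)cos x - (96/17)sin x
D (-2D) (D + E_alpha) f = -(96/17)cos x + (384/17)sin x

g(x) = -(96/17)cos x + (384/17)sin x


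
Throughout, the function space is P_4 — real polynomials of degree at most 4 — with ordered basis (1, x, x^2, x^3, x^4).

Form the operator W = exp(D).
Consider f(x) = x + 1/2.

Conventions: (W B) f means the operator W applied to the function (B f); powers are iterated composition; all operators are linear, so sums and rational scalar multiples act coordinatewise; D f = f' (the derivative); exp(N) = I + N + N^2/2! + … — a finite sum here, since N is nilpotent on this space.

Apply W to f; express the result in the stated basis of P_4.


the result is g(x) = x + 3/2

order-1 term: 1
the series for exp(D) f terminates at order 1
exp(D) f = x + 3/2


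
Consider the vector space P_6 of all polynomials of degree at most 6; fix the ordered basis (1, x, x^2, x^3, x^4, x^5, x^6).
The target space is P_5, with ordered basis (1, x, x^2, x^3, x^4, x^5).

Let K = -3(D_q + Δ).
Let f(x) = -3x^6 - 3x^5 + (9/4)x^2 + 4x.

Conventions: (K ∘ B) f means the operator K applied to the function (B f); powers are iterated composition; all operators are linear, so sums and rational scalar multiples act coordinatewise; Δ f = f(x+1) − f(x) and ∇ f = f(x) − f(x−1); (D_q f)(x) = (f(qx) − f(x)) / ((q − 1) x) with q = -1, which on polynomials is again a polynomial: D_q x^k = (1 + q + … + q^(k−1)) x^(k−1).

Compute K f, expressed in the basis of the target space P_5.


D_q f = -3x^4 + 4
Δ f = -18x^5 - 60x^4 - 90x^3 - 75x^2 - (57/2)x + 1/4
(D_q + Δ) f = -18x^5 - 63x^4 - 90x^3 - 75x^2 - (57/2)x + 17/4
(-3(D_q + Δ)) f = 54x^5 + 189x^4 + 270x^3 + 225x^2 + (171/2)x - 51/4

the result is g(x) = 54x^5 + 189x^4 + 270x^3 + 225x^2 + (171/2)x - 51/4


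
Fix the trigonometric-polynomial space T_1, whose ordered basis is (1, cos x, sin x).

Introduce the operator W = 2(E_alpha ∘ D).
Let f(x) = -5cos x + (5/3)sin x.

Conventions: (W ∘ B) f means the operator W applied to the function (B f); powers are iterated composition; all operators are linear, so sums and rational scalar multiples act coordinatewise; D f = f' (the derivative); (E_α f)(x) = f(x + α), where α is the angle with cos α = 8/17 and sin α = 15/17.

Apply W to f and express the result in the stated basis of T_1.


the image equals g(x) = (530/51)cos x + (30/17)sin x

D f = (5/3)cos x + 5sin x
E_alpha D f = (265/51)cos x + (15/17)sin x
(2(E_alpha ∘ D)) f = (530/51)cos x + (30/17)sin x


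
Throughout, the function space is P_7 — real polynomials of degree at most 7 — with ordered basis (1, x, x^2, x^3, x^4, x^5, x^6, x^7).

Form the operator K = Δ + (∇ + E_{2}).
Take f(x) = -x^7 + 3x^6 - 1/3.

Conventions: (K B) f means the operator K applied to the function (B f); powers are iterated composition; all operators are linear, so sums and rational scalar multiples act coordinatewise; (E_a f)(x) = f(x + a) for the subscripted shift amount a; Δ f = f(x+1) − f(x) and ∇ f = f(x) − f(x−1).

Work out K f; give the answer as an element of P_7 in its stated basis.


g(x) = -x^7 - 25x^6 - 12x^5 - 170x^4 + 40x^3 + 6x^2 + 164x + 185/3

Δ f = -7x^6 - 3x^5 + 10x^4 + 25x^3 + 24x^2 + 11x + 2
∇ f = -7x^6 + 39x^5 - 80x^4 + 95x^3 - 66x^2 + 25x - 4
E_{2} f = -x^7 - 11x^6 - 48x^5 - 100x^4 - 80x^3 + 48x^2 + 128x + 191/3
(∇ + E_{2}) f = -x^7 - 18x^6 - 9x^5 - 180x^4 + 15x^3 - 18x^2 + 153x + 179/3
(Δ + (∇ + E_{2})) f = -x^7 - 25x^6 - 12x^5 - 170x^4 + 40x^3 + 6x^2 + 164x + 185/3


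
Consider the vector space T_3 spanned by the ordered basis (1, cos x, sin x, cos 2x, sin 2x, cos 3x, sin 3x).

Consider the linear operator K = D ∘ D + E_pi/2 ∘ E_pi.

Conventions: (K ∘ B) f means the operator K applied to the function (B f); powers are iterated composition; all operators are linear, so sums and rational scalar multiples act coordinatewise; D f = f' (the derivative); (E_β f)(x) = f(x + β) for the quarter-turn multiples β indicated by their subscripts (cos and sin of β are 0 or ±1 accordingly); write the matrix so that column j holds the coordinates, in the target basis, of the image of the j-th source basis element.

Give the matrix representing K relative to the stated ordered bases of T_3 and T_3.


the matrix is [[1, 0, 0, 0, 0, 0, 0]; [0, -1, -1, 0, 0, 0, 0]; [0, 1, -1, 0, 0, 0, 0]; [0, 0, 0, -5, 0, 0, 0]; [0, 0, 0, 0, -5, 0, 0]; [0, 0, 0, 0, 0, -9, 1]; [0, 0, 0, 0, 0, -1, -9]] (rows listed top to bottom)

image of 1: 1
image of cos x: -cos x + sin x
image of sin x: -cos x - sin x
image of cos 2x: -5cos 2x
image of sin 2x: -5sin 2x
image of cos 3x: -9cos 3x - sin 3x
image of sin 3x: cos 3x - 9sin 3x
each image's coordinates form column j of the matrix


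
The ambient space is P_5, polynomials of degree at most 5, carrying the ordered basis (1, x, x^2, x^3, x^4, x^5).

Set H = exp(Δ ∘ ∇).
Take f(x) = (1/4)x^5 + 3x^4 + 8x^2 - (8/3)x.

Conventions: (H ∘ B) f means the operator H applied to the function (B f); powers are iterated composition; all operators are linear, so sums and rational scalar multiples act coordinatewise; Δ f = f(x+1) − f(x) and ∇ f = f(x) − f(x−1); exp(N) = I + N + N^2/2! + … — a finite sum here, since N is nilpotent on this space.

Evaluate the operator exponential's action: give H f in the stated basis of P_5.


order-1 term: 5x^3 + 36x^2 + (5/2)x + 22
order-2 term: 15x + 36
the series for exp(Δ ∘ ∇) f terminates at order 2
exp(Δ ∘ ∇) f = (1/4)x^5 + 3x^4 + 5x^3 + 44x^2 + (89/6)x + 58

the result is g(x) = (1/4)x^5 + 3x^4 + 5x^3 + 44x^2 + (89/6)x + 58


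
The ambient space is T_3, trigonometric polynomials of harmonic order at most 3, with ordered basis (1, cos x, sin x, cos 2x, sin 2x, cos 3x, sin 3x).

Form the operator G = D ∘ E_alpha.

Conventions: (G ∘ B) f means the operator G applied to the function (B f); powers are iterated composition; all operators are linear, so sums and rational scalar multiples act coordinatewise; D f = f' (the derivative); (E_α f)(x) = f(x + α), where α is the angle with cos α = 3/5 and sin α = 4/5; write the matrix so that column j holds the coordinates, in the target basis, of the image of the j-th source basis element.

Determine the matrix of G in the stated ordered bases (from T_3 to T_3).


the matrix is [[0, 0, 0, 0, 0, 0, 0]; [0, -4/5, 3/5, 0, 0, 0, 0]; [0, -3/5, -4/5, 0, 0, 0, 0]; [0, 0, 0, -48/25, -14/25, 0, 0]; [0, 0, 0, 14/25, -48/25, 0, 0]; [0, 0, 0, 0, 0, -132/125, -351/125]; [0, 0, 0, 0, 0, 351/125, -132/125]] (rows listed top to bottom)

image of 1: 0
image of cos x: -(4/5)cos x - (3/5)sin x
image of sin x: (3/5)cos x - (4/5)sin x
image of cos 2x: -(48/25)cos 2x + (14/25)sin 2x
image of sin 2x: -(14/25)cos 2x - (48/25)sin 2x
image of cos 3x: -(132/125)cos 3x + (351/125)sin 3x
image of sin 3x: -(351/125)cos 3x - (132/125)sin 3x
each image's coordinates form column j of the matrix


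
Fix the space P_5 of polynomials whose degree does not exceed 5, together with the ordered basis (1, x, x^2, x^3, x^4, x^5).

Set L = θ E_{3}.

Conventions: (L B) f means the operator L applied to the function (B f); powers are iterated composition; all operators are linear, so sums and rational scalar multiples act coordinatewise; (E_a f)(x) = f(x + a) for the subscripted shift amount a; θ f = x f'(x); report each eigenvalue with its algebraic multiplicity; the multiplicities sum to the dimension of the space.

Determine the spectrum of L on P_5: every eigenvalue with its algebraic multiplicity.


image of 1: 0
image of x: x
image of x^2: 2x^2 + 6x
image of x^3: 3x^3 + 18x^2 + 27x
image of x^4: 4x^4 + 36x^3 + 108x^2 + 108x
image of x^5: 5x^5 + 60x^4 + 270x^3 + 540x^2 + 405x
the matrix is upper triangular; its diagonal is (0, 1, 2, 3, 4, 5)
for a triangular matrix the eigenvalues are the diagonal entries, with algebraic multiplicity their repetition count

λ = 0 (multiplicity 1), λ = 1 (multiplicity 1), λ = 2 (multiplicity 1), λ = 3 (multiplicity 1), λ = 4 (multiplicity 1), λ = 5 (multiplicity 1)


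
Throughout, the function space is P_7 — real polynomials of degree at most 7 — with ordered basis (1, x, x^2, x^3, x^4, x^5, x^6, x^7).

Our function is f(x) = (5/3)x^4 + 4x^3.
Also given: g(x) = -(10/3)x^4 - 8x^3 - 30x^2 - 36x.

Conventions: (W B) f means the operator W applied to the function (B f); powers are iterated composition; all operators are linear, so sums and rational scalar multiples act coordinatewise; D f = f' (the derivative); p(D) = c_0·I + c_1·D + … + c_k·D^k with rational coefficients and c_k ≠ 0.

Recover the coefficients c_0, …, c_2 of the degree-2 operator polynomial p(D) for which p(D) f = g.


p(D) = -2·I − (3/2)·D^2, i.e. c_0 = -2, c_1 = 0, c_2 = -3/2

D^0 f = (5/3)x^4 + 4x^3
D^1 f = (20/3)x^3 + 12x^2
D^2 f = 20x^2 + 24x
matching coefficients of g against c_0 f + c_1 Df + … from the top degree down determines the c_i
solution: c_0 = -2, c_1 = 0, c_2 = -3/2


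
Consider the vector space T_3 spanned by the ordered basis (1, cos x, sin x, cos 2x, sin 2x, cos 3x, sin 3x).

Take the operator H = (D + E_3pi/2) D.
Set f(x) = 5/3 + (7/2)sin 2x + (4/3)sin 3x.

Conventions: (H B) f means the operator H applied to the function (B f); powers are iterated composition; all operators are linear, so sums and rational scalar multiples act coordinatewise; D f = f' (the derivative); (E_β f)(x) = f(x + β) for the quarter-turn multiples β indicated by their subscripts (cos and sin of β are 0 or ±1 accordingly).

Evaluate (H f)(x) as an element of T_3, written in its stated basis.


D f = 7cos 2x + 4cos 3x
D D f = -14sin 2x - 12sin 3x
E_3pi/2 D f = -7cos 2x - 4sin 3x
(D + E_3pi/2) D f = -7cos 2x - 14sin 2x - 16sin 3x

the image equals g(x) = -7cos 2x - 14sin 2x - 16sin 3x


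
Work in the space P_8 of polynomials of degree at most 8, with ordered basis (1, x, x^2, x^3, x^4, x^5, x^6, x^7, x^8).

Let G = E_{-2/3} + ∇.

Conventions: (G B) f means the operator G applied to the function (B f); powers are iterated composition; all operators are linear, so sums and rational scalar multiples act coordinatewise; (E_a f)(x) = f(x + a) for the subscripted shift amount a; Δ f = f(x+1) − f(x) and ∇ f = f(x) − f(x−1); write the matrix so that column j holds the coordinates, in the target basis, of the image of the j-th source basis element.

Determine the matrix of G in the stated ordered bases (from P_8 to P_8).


the matrix is [[1, 1/3, -5/9, 19/27, -65/81, 211/243, -665/729, 2059/2187, -6305/6561]; [0, 1, 2/3, -5/3, 76/27, -325/81, 422/81, -4655/729, 16472/2187]; [0, 0, 1, 1, -10/3, 190/27, -325/27, 1477/81, -18620/729]; [0, 0, 0, 1, 4/3, -50/9, 380/27, -2275/81, 11816/243]; [0, 0, 0, 0, 1, 5/3, -25/3, 665/27, -4550/81]; [0, 0, 0, 0, 0, 1, 2, -35/3, 1064/27]; [0, 0, 0, 0, 0, 0, 1, 7/3, -140/9]; [0, 0, 0, 0, 0, 0, 0, 1, 8/3]; [0, 0, 0, 0, 0, 0, 0, 0, 1]] (rows listed top to bottom)

image of 1: 1
image of x: x + 1/3
image of x^2: x^2 + (2/3)x - 5/9
image of x^3: x^3 + x^2 - (5/3)x + 19/27
image of x^4: x^4 + (4/3)x^3 - (10/3)x^2 + (76/27)x - 65/81
image of x^5: x^5 + (5/3)x^4 - (50/9)x^3 + (190/27)x^2 - (325/81)x + 211/243
image of x^6: x^6 + 2x^5 - (25/3)x^4 + (380/27)x^3 - (325/27)x^2 + (422/81)x - 665/729
image of x^7: x^7 + (7/3)x^6 - (35/3)x^5 + (665/27)x^4 - (2275/81)x^3 + (1477/81)x^2 - (4655/729)x + 2059/2187
image of x^8: x^8 + (8/3)x^7 - (140/9)x^6 + (1064/27)x^5 - (4550/81)x^4 + (11816/243)x^3 - (18620/729)x^2 + (16472/2187)x - 6305/6561
each image's coordinates form column j of the matrix


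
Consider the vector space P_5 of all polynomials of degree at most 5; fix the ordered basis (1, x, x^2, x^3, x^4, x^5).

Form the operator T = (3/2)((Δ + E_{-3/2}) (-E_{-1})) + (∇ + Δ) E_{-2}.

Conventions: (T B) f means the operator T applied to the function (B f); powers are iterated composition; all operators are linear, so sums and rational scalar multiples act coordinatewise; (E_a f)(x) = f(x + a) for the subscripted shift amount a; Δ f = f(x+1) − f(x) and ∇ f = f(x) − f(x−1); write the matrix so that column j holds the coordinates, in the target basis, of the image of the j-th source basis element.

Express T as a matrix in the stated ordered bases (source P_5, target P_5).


the matrix is [[-3/2, 17/4, -127/8, 767/16, -4387/32, 24767/64]; [0, -3/2, 17/2, -381/8, 767/4, -21935/32]; [0, 0, -3/2, 51/4, -381/4, 3835/8]; [0, 0, 0, -3/2, 17, -635/4]; [0, 0, 0, 0, -3/2, 85/4]; [0, 0, 0, 0, 0, -3/2]] (rows listed top to bottom)

image of 1: -3/2
image of x: -(3/2)x + 17/4
image of x^2: -(3/2)x^2 + (17/2)x - 127/8
image of x^3: -(3/2)x^3 + (51/4)x^2 - (381/8)x + 767/16
image of x^4: -(3/2)x^4 + 17x^3 - (381/4)x^2 + (767/4)x - 4387/32
image of x^5: -(3/2)x^5 + (85/4)x^4 - (635/4)x^3 + (3835/8)x^2 - (21935/32)x + 24767/64
each image's coordinates form column j of the matrix


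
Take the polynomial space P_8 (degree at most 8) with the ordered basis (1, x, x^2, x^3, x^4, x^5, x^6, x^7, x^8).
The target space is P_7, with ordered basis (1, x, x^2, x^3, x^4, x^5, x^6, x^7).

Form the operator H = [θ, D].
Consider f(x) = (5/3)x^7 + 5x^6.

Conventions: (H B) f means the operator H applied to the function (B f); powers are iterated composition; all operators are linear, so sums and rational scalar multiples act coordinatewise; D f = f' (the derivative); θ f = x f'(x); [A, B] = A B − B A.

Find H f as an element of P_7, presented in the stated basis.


the result is g(x) = -(35/3)x^6 - 30x^5

D f = (35/3)x^6 + 30x^5
θ D f = 70x^6 + 150x^5
θ f = (35/3)x^7 + 30x^6
D θ f = (245/3)x^6 + 180x^5
[θ, D] f = -(35/3)x^6 - 30x^5


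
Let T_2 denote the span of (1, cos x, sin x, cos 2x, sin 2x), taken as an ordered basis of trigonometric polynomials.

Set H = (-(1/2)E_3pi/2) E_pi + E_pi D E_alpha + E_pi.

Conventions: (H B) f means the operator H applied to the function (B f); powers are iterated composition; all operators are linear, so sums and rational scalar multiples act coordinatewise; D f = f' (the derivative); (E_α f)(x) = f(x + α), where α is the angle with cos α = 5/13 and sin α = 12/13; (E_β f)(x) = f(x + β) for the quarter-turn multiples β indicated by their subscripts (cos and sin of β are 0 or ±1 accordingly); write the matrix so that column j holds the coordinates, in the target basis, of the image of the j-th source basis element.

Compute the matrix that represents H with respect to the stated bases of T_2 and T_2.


image of 1: 1/2
image of cos x: -(1/13)cos x + (23/26)sin x
image of sin x: -(23/26)cos x - (1/13)sin x
image of cos 2x: (27/338)cos 2x + (238/169)sin 2x
image of sin 2x: -(238/169)cos 2x + (27/338)sin 2x
each image's coordinates form column j of the matrix

the matrix is [[1/2, 0, 0, 0, 0]; [0, -1/13, -23/26, 0, 0]; [0, 23/26, -1/13, 0, 0]; [0, 0, 0, 27/338, -238/169]; [0, 0, 0, 238/169, 27/338]] (rows listed top to bottom)
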